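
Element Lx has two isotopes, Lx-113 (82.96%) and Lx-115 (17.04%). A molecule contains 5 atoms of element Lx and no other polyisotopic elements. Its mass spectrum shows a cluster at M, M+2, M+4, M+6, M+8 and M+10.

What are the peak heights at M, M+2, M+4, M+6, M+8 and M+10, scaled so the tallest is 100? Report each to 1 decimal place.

97.4 : 100.0 : 41.1 : 8.4 : 0.9 : 0.0

The 5 Lx atoms are independent, so intensities follow the terms of (0.8296 + 0.1704)^5.
P(M) = 0.8296^5 = 0.392956
P(M+2) = 5 × 0.8296^4 × 0.1704^1 = 0.403566
P(M+4) = 10 × 0.8296^3 × 0.1704^2 = 0.165785
P(M+6) = 10 × 0.8296^2 × 0.1704^3 = 0.034052
P(M+8) = 5 × 0.8296^1 × 0.1704^4 = 0.003497
P(M+10) = 0.1704^5 = 0.000144
The M+2 peak is largest (0.403566); scaling to 100 gives 97.4 : 100.0 : 41.1 : 8.4 : 0.9 : 0.0.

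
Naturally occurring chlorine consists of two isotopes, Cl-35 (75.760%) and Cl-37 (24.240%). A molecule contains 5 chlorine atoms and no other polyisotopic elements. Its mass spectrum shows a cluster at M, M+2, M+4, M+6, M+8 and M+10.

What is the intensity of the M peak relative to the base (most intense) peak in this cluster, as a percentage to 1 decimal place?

62.5%

Binomial terms of (0.75760 + 0.24240)^5: M 0.2496, M+2 0.3993, M+4 0.2555, M+6 0.0817, M+8 0.0131, M+10 0.0008 → M+2 is the base peak.
P(M+2) = C(5,1) × 0.75760^4 × 0.24240^1 = 5 × 0.32942751 × 0.2424 = 0.399266 (base)
P(M) = C(5,0) × 0.75760^5 × 0.24240^0 = 1 × 0.24957428 × 1.0000 = 0.249574
Relative intensity = 0.249574 / 0.399266 × 100 = 62.5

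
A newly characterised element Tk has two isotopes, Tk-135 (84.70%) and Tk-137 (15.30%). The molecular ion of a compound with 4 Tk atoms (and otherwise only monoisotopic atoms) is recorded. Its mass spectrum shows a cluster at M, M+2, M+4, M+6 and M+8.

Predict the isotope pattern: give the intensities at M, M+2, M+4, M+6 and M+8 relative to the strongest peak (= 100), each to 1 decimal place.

Expanding (0.8470 + 0.1530)^4:
P(M) = 0.8470^4 = 0.514676
P(M+2) = 4 × 0.8470^3 × 0.1530^1 = 0.371879
P(M+4) = 6 × 0.8470^2 × 0.1530^2 = 0.100763
P(M+6) = 4 × 0.8470^1 × 0.1530^3 = 0.012134
P(M+8) = 0.1530^4 = 0.000548
The M peak is largest (0.514676); scaling to 100 gives 100.0 : 72.3 : 19.6 : 2.4 : 0.1.

100.0 : 72.3 : 19.6 : 2.4 : 0.1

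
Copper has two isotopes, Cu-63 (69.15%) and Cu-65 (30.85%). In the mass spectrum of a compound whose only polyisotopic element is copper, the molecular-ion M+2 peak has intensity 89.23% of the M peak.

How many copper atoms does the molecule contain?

With n Cu atoms, P(M+2)/P(M) = C(n,1)·p^(n−1)q / p^n = n·q/p = n · 0.3085/0.6915.
n = 0.8923 × 0.6915/0.3085 = 2.00 ≈ 2

2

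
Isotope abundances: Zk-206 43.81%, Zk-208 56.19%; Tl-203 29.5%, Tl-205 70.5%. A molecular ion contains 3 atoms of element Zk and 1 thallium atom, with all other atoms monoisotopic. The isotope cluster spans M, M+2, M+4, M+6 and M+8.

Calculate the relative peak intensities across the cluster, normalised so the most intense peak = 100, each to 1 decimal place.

7.1 : 44.1 : 100.0 : 98.4 : 35.7

Element Zk pattern (n=3): 0.08408524 : 0.32353911 : 0.41496606 : 0.17740959
Thallium pattern (n=1): 0.2950 : 0.7050
Convolve the two distributions (both contribute in 2-u steps):
  M: 0.08408524×0.2950 = 0.024805
  M+2: 0.08408524×0.7050 + 0.32353911×0.2950 = 0.154724
  M+4: 0.32353911×0.7050 + 0.41496606×0.2950 = 0.350510
  M+6: 0.41496606×0.7050 + 0.17740959×0.2950 = 0.344887
  M+8: 0.17740959×0.7050 = 0.125074
Scale to base peak (0.350510) = 100: 7.1 : 44.1 : 100.0 : 98.4 : 35.7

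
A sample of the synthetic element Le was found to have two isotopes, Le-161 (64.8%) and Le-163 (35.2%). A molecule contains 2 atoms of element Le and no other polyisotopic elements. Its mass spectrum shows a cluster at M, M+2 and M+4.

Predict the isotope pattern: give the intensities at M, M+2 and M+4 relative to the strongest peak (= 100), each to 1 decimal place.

92.0 : 100.0 : 27.2

The 2 Le atoms are independent, so intensities follow the terms of (0.648 + 0.352)^2.
P(M) = 0.648^2 = 0.419904
P(M+2) = 2 × 0.648^1 × 0.352^1 = 0.456192
P(M+4) = 0.352^2 = 0.123904
The M+2 peak is largest (0.456192); scaling to 100 gives 92.0 : 100.0 : 27.2.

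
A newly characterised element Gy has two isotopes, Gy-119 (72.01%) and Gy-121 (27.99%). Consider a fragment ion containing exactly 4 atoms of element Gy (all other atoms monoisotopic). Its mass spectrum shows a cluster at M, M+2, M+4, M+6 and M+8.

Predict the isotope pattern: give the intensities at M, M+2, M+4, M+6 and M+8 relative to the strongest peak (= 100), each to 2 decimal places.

64.32 : 100.00 : 58.30 : 15.11 : 1.47

The 4 Gy atoms are independent, so intensities follow the terms of (0.7201 + 0.2799)^4.
P(M) = 0.7201^4 = 0.268888
P(M+2) = 4 × 0.7201^3 × 0.2799^1 = 0.418063
P(M+4) = 6 × 0.7201^2 × 0.2799^2 = 0.243749
P(M+6) = 4 × 0.7201^1 × 0.2799^3 = 0.063163
P(M+8) = 0.2799^4 = 0.006138
The M+2 peak is largest (0.418063); scaling to 100 gives 64.32 : 100.00 : 58.30 : 15.11 : 1.47.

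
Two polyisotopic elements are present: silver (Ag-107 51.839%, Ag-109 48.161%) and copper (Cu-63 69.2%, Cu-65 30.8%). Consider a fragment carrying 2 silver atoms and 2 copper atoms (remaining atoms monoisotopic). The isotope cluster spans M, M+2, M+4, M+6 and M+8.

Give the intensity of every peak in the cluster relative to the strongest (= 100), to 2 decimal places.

36.39 : 100.00 : 98.80 : 41.35 : 6.22

Silver pattern (n=2): 0.26872819 : 0.49932362 : 0.23194819
Copper pattern (n=2): 0.478864 : 0.426272 : 0.094864
Convolve the two distributions (both contribute in 2-u steps):
  M: 0.26872819×0.478864 = 0.128684
  M+2: 0.26872819×0.426272 + 0.49932362×0.478864 = 0.353659
  M+4: 0.26872819×0.094864 + 0.49932362×0.426272 + 0.23194819×0.478864 = 0.349412
  M+6: 0.49932362×0.094864 + 0.23194819×0.426272 = 0.146241
  M+8: 0.23194819×0.094864 = 0.022004
Scale to base peak (0.353659) = 100: 36.39 : 100.00 : 98.80 : 41.35 : 6.22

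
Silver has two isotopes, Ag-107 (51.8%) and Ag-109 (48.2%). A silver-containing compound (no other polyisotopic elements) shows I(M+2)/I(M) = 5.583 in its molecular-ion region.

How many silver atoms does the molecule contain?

For n independent Ag atoms, I(M+2)/I(M) = n · (abundance Ag-109) / (abundance Ag-107) = n · 0.482/0.518.
n = 5.583 × 0.518/0.482 = 6.00 ≈ 6

6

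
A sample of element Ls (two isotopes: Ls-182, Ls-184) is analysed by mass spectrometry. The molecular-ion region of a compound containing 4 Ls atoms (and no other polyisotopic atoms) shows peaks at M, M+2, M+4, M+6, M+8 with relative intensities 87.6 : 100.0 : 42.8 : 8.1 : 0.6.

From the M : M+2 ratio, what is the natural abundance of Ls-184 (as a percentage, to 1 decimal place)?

22.2%

If p is the fraction of Ls that is Ls-182, then I(M+2)/I(M) = [C(4,1)·p^3·(1−p)] / p^4 = 4·(1−p)/p = 100.0/87.6 = 1.1416
(1−p)/p = 1.1416/4 = 0.2854  ⇒  p = 1/(1 + 0.2854) = 0.7780
Ls-182: 77.8%, Ls-184: 22.2%.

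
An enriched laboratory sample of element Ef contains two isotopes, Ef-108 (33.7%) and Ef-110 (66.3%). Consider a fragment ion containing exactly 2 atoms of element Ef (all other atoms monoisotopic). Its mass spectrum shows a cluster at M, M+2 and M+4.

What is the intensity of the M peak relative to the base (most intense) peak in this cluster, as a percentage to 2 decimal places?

(0.337 + 0.663)^2 gives M 0.1136, M+2 0.4469, M+4 0.4396; the largest is M+2.
P(M+2) = C(2,1) × 0.337^1 × 0.663^1 = 2 × 0.3370 × 0.6630 = 0.446862 (base)
P(M) = C(2,0) × 0.337^2 × 0.663^0 = 1 × 0.113569 × 1.0000 = 0.113569
Relative intensity = 0.113569 / 0.446862 × 100 = 25.41

25.41%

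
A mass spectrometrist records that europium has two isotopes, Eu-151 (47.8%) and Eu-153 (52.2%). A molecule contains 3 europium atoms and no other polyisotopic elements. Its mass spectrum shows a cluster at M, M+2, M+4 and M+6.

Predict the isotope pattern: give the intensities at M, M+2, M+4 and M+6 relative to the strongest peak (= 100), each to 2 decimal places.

Each Eu atom is independently Eu-151 (p = 0.478) or Eu-153 (q = 0.522); the cluster is the binomial expansion (p + q)^3.
P(M) = 0.478^3 = 0.109215
P(M+2) = 3 × 0.478^2 × 0.522^1 = 0.357806
P(M+4) = 3 × 0.478^1 × 0.522^2 = 0.390742
P(M+6) = 0.522^3 = 0.142237
The M+4 peak is largest (0.390742); scaling to 100 gives 27.95 : 91.57 : 100.00 : 36.40.

27.95 : 91.57 : 100.00 : 36.40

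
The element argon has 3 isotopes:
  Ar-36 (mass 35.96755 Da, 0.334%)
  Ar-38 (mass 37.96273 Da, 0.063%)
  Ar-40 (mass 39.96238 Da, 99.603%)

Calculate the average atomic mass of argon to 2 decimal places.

The abundance-weighted mean is 0.00334 × 35.96755 + 0.00063 × 37.96273 + 0.99603 × 39.96238
= 0.120132 + 0.023917 + 39.803729 = 39.947778 Da

39.95 Da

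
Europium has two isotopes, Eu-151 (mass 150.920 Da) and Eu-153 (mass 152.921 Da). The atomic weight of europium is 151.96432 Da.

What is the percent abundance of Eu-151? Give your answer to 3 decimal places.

47.810%

Let x be the fractional abundance of Eu-151; then Eu-153 has abundance 1 − x.
150.920·x + 152.921·(1 − x) = 151.96432
(150.920 − 152.921)·x = 151.96432 − 152.921
x = -0.95668 / -2.001 = 0.47810 → 47.810% Eu-151, 52.190% Eu-153.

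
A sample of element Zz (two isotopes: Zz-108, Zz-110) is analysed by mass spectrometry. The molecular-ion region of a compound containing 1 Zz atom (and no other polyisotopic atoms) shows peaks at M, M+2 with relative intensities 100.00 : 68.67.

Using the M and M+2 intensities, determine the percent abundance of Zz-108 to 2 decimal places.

Write p for the Zz-108 fraction. I(M+2)/I(M) = [C(1,1)·p^0·(1−p)] / p^1 = 1·(1−p)/p = 68.67/100.00 = 0.6867
(1−p)/p = 0.6867/1 = 0.6867  ⇒  p = 1/(1 + 0.6867) = 0.5929
Zz-108: 59.29%, Zz-110: 40.71%.

59.29%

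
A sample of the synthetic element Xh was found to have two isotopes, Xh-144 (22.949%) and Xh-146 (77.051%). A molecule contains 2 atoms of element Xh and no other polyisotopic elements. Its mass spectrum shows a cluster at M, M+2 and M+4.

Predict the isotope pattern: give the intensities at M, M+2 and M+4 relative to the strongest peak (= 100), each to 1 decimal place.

8.9 : 59.6 : 100.0

Expanding (0.22949 + 0.77051)^2:
P(M) = 0.22949^2 = 0.052666
P(M+2) = 2 × 0.22949^1 × 0.77051^1 = 0.353649
P(M+4) = 0.77051^2 = 0.593686
The M+4 peak is largest (0.593686); scaling to 100 gives 8.9 : 59.6 : 100.0.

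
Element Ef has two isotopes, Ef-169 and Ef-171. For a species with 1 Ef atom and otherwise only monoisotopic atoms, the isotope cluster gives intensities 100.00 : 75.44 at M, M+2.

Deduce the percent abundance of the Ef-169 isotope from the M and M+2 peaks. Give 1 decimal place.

57.0%

If p is the fraction of Ef that is Ef-169, then I(M+2)/I(M) = [C(1,1)·p^0·(1−p)] / p^1 = 1·(1−p)/p = 75.44/100.00 = 0.7544
(1−p)/p = 0.7544/1 = 0.7544  ⇒  p = 1/(1 + 0.7544) = 0.5700
Ef-169: 57.0%, Ef-171: 43.0%.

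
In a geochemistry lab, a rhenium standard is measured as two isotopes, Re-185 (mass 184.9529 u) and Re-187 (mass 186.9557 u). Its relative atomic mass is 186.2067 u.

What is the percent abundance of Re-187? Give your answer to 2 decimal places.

Let x be the fractional abundance of Re-185; then Re-187 has abundance 1 − x.
184.9529·x + 186.9557·(1 − x) = 186.2067
(184.9529 − 186.9557)·x = 186.2067 − 186.9557
x = -0.7490 / -2.0028 = 0.37398 → 37.40% Re-185, 62.60% Re-187.

62.60%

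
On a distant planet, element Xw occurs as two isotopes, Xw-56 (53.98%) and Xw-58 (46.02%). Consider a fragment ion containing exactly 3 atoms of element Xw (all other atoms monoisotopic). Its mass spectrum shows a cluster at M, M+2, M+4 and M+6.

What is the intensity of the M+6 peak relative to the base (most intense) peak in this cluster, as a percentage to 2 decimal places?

24.23%

Term probabilities: M 0.1573, M+2 0.4023, M+4 0.3430, M+6 0.0975. Base peak = M+2.
P(M+2) = C(3,1) × 0.5398^2 × 0.4602^1 = 3 × 0.29138404 × 0.4602 = 0.402285 (base)
P(M+6) = C(3,3) × 0.5398^0 × 0.4602^3 = 1 × 1.0000 × 0.09746302 = 0.097463
Relative intensity = 0.097463 / 0.402285 × 100 = 24.23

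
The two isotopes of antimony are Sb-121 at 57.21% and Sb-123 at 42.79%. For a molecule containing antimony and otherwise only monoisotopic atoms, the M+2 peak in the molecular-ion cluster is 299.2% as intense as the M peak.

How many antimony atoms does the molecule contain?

With n Sb atoms, P(M+2)/P(M) = C(n,1)·p^(n−1)q / p^n = n·q/p = n · 0.4279/0.5721.
n = 2.992 × 0.5721/0.4279 = 4.00 ≈ 4

4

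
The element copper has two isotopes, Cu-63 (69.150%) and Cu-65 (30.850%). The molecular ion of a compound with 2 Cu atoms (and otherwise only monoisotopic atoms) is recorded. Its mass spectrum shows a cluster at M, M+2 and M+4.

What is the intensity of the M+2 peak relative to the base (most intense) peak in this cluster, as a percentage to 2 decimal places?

(0.69150 + 0.30850)^2 gives M 0.4782, M+2 0.4267, M+4 0.0952; the largest is M.
P(M) = C(2,0) × 0.69150^2 × 0.30850^0 = 1 × 0.47817225 × 1.0000 = 0.478172 (base)
P(M+2) = C(2,1) × 0.69150^1 × 0.30850^1 = 2 × 0.6915 × 0.3085 = 0.426656
Relative intensity = 0.426656 / 0.478172 × 100 = 89.23

89.23%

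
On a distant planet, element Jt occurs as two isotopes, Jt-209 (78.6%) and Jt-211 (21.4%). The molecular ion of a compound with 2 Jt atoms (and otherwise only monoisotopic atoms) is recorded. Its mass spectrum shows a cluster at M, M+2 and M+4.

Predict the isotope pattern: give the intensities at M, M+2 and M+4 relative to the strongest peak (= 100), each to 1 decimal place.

100.0 : 54.5 : 7.4

Each Jt atom is independently Jt-209 (p = 0.786) or Jt-211 (q = 0.214); the cluster is the binomial expansion (p + q)^2.
P(M) = 0.786^2 = 0.617796
P(M+2) = 2 × 0.786^1 × 0.214^1 = 0.336408
P(M+4) = 0.214^2 = 0.045796
The M peak is largest (0.617796); scaling to 100 gives 100.0 : 54.5 : 7.4.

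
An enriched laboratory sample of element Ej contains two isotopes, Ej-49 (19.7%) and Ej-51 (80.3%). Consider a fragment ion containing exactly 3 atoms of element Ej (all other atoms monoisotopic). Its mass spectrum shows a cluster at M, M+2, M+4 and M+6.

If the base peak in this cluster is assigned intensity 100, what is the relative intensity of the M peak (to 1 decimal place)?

1.5

Binomial terms of (0.197 + 0.803)^3: M 0.0076, M+2 0.0935, M+4 0.3811, M+6 0.5178 → M+6 is the base peak.
P(M+6) = C(3,3) × 0.197^0 × 0.803^3 = 1 × 1.0000 × 0.51778163 = 0.517782 (base)
P(M) = C(3,0) × 0.197^3 × 0.803^0 = 1 × 0.00764537 × 1.0000 = 0.007645
Relative intensity = 0.007645 / 0.517782 × 100 = 1.5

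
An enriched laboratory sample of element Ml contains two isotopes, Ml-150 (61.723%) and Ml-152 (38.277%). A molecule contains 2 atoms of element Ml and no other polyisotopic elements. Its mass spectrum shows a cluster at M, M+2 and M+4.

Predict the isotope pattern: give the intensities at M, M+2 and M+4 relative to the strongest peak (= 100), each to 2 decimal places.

80.63 : 100.00 : 31.01

The 2 Ml atoms are independent, so intensities follow the terms of (0.61723 + 0.38277)^2.
P(M) = 0.61723^2 = 0.380973
P(M+2) = 2 × 0.61723^1 × 0.38277^1 = 0.472514
P(M+4) = 0.38277^2 = 0.146513
The M+2 peak is largest (0.472514); scaling to 100 gives 80.63 : 100.00 : 31.01.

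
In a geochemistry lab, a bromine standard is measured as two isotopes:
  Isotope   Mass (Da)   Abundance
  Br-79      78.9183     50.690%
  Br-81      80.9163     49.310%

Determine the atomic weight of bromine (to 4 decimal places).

Weight each isotope mass by its fractional abundance: 0.50690 × 78.9183 + 0.49310 × 80.9163
= 40.00369 + 39.89983 = 79.90352 Da

79.9035 Da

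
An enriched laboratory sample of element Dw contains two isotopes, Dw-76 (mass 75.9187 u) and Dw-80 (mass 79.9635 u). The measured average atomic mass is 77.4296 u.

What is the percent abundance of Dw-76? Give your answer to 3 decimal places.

62.646%

With x = fraction of Dw-76 (so Dw-80 is 1 − x):
75.9187·x + 79.9635·(1 − x) = 77.4296
(75.9187 − 79.9635)·x = 77.4296 − 79.9635
x = -2.5339 / -4.0448 = 0.62646 → 62.646% Dw-76, 37.354% Dw-80.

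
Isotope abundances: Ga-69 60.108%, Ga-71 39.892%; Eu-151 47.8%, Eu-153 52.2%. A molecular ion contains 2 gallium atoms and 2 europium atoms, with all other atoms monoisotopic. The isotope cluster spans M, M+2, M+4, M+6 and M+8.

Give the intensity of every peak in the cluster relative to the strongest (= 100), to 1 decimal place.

22.1 : 77.5 : 100.0 : 56.2 : 11.6

Gallium pattern (n=2): 0.36129717 : 0.47956567 : 0.15913717
Europium pattern (n=2): 0.228484 : 0.499032 : 0.272484
Convolve the two distributions (both contribute in 2-u steps):
  M: 0.36129717×0.228484 = 0.082551
  M+2: 0.36129717×0.499032 + 0.47956567×0.228484 = 0.289872
  M+4: 0.36129717×0.272484 + 0.47956567×0.499032 + 0.15913717×0.228484 = 0.374127
  M+6: 0.47956567×0.272484 + 0.15913717×0.499032 = 0.210089
  M+8: 0.15913717×0.272484 = 0.043362
Scale to base peak (0.374127) = 100: 22.1 : 77.5 : 100.0 : 56.2 : 11.6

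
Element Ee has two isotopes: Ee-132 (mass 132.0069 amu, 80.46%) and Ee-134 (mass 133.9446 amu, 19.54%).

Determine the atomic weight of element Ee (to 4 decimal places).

Ar = Σ fᵢ·mᵢ = 0.8046 × 132.0069 + 0.1954 × 133.9446
= 106.21275 + 26.17277 = 132.38552 amu

132.3855 amu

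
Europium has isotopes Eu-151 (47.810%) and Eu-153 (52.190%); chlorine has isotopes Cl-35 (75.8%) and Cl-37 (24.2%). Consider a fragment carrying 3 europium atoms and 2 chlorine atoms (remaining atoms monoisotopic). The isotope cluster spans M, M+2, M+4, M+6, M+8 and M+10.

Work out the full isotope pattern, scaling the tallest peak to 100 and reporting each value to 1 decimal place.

Europium pattern (n=3): 0.10928391 : 0.3578871 : 0.39067407 : 0.14215492
Chlorine pattern (n=2): 0.574564 : 0.366872 : 0.058564
Convolve the two distributions (both contribute in 2-u steps):
  M: 0.10928391×0.574564 = 0.062791
  M+2: 0.10928391×0.366872 + 0.3578871×0.574564 = 0.245722
  M+4: 0.10928391×0.058564 + 0.3578871×0.366872 + 0.39067407×0.574564 = 0.362166
  M+6: 0.3578871×0.058564 + 0.39067407×0.366872 + 0.14215492×0.574564 = 0.245964
  M+8: 0.39067407×0.058564 + 0.14215492×0.366872 = 0.075032
  M+10: 0.14215492×0.058564 = 0.008325
Scale to base peak (0.362166) = 100: 17.3 : 67.8 : 100.0 : 67.9 : 20.7 : 2.3

17.3 : 67.8 : 100.0 : 67.9 : 20.7 : 2.3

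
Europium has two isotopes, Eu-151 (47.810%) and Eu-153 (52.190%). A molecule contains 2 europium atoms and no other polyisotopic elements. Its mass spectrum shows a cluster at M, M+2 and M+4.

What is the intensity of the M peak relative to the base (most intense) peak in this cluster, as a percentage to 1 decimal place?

45.8%

(0.47810 + 0.52190)^2 gives M 0.2286, M+2 0.4990, M+4 0.2724; the largest is M+2.
P(M+2) = C(2,1) × 0.47810^1 × 0.52190^1 = 2 × 0.4781 × 0.5219 = 0.499041 (base)
P(M) = C(2,0) × 0.47810^2 × 0.52190^0 = 1 × 0.22857961 × 1.0000 = 0.228580
Relative intensity = 0.228580 / 0.499041 × 100 = 45.8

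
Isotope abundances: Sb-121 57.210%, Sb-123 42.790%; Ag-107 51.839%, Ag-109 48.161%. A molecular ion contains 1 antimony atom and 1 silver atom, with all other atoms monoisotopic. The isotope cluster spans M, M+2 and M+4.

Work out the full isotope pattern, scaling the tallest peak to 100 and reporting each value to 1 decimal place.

59.6 : 100.0 : 41.4

Antimony pattern (n=1): 0.5721 : 0.4279
Silver pattern (n=1): 0.51839 : 0.48161
Convolve the two distributions (both contribute in 2-u steps):
  M: 0.5721×0.51839 = 0.296571
  M+2: 0.5721×0.48161 + 0.4279×0.51839 = 0.497348
  M+4: 0.4279×0.48161 = 0.206081
Scale to base peak (0.497348) = 100: 59.6 : 100.0 : 41.4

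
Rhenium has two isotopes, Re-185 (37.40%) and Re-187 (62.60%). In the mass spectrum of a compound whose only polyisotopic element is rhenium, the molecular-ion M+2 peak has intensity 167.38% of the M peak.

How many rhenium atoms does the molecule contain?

The M+2/M ratio from n Re atoms is n · q/p = n · 0.6260/0.3740.
n = 1.6738 × 0.3740/0.6260 = 1.00 ≈ 1

1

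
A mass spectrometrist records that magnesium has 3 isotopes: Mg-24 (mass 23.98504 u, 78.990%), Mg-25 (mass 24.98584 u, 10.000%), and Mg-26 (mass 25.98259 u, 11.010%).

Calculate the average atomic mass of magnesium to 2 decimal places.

The abundance-weighted mean is 0.78990 × 23.98504 + 0.10000 × 24.98584 + 0.11010 × 25.98259
= 18.945783 + 2.498584 + 2.860683 = 24.305050 u

24.31 u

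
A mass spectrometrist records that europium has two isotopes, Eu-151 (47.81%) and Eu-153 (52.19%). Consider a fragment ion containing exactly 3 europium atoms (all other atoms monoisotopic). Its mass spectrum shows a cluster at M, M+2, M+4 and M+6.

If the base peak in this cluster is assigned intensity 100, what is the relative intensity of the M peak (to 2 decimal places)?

(0.4781 + 0.5219)^3 gives M 0.1093, M+2 0.3579, M+4 0.3907, M+6 0.1422; the largest is M+4.
P(M+4) = C(3,2) × 0.4781^1 × 0.5219^2 = 3 × 0.4781 × 0.27237961 = 0.390674 (base)
P(M) = C(3,0) × 0.4781^3 × 0.5219^0 = 1 × 0.10928391 × 1.0000 = 0.109284
Relative intensity = 0.109284 / 0.390674 × 100 = 27.97

27.97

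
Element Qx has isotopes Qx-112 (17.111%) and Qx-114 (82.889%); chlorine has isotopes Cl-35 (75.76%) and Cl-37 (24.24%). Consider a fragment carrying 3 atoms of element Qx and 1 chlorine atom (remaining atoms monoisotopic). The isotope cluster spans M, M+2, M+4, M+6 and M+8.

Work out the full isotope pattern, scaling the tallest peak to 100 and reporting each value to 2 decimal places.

0.73 : 10.90 : 55.10 : 100.00 : 26.70

Element Qx pattern (n=3): 0.00500987 : 0.0728063 : 0.35268781 : 0.56949603
Chlorine pattern (n=1): 0.7576 : 0.2424
Convolve the two distributions (both contribute in 2-u steps):
  M: 0.00500987×0.7576 = 0.003795
  M+2: 0.00500987×0.2424 + 0.0728063×0.7576 = 0.056372
  M+4: 0.0728063×0.2424 + 0.35268781×0.7576 = 0.284845
  M+6: 0.35268781×0.2424 + 0.56949603×0.7576 = 0.516942
  M+8: 0.56949603×0.2424 = 0.138046
Scale to base peak (0.516942) = 100: 0.73 : 10.90 : 55.10 : 100.00 : 26.70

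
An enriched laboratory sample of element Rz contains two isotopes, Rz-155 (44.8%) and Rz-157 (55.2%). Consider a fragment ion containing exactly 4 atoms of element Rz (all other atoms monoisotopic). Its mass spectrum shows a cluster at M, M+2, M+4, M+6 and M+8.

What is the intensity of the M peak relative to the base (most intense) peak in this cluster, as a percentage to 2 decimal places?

Binomial terms of (0.448 + 0.552)^4: M 0.0403, M+2 0.1985, M+4 0.3669, M+6 0.3014, M+8 0.0928 → M+4 is the base peak.
P(M+4) = C(4,2) × 0.448^2 × 0.552^2 = 6 × 0.200704 × 0.304704 = 0.366932 (base)
P(M) = C(4,0) × 0.448^4 × 0.552^0 = 1 × 0.0402821 × 1.0000 = 0.040282
Relative intensity = 0.040282 / 0.366932 × 100 = 10.98

10.98%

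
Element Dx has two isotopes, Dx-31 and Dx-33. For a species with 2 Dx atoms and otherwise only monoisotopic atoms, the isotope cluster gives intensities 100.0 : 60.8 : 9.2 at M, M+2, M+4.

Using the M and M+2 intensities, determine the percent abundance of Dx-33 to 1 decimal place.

23.3%

Write p for the Dx-31 fraction. I(M+2)/I(M) = [C(2,1)·p^1·(1−p)] / p^2 = 2·(1−p)/p = 60.8/100.0 = 0.6080
(1−p)/p = 0.6080/2 = 0.3040  ⇒  p = 1/(1 + 0.3040) = 0.7669
Dx-31: 76.7%, Dx-33: 23.3%.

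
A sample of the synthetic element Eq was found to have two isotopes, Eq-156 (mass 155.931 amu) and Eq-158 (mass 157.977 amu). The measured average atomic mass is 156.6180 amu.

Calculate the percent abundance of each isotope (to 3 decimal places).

Let x be the fractional abundance of Eq-156; then Eq-158 has abundance 1 − x.
155.931·x + 157.977·(1 − x) = 156.6180
(155.931 − 157.977)·x = 156.6180 − 157.977
x = -1.3590 / -2.046 = 0.66422 → 66.422% Eq-156, 33.578% Eq-158.

Eq-156: 66.422%, Eq-158: 33.578%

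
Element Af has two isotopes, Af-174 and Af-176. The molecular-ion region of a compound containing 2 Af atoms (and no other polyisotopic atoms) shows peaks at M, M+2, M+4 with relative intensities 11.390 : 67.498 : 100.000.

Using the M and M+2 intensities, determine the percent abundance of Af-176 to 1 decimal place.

Let p = fractional abundance of Af-174. I(M+2)/I(M) = [C(2,1)·p^1·(1−p)] / p^2 = 2·(1−p)/p = 67.498/11.390 = 5.9261
(1−p)/p = 5.9261/2 = 2.9630  ⇒  p = 1/(1 + 2.9630) = 0.2523
Af-174: 25.2%, Af-176: 74.8%.

74.8%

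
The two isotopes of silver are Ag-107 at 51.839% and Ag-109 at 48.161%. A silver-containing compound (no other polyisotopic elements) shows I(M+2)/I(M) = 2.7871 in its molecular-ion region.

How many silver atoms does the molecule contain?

3

With n Ag atoms, P(M+2)/P(M) = C(n,1)·p^(n−1)q / p^n = n·q/p = n · 0.48161/0.51839.
n = 2.7871 × 0.51839/0.48161 = 3.00 ≈ 3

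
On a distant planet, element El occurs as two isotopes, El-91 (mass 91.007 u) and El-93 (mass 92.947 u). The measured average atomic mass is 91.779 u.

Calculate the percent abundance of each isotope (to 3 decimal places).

El-91: 60.206%, El-93: 39.794%

With x = fraction of El-91 (so El-93 is 1 − x):
91.007·x + 92.947·(1 − x) = 91.779
(91.007 − 92.947)·x = 91.779 − 92.947
x = -1.168 / -1.940 = 0.60206 → 60.206% El-91, 39.794% El-93.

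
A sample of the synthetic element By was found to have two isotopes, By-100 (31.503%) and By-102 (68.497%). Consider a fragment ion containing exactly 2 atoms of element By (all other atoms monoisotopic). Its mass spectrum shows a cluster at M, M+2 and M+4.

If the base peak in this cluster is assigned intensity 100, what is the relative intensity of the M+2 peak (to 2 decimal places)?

Binomial terms of (0.31503 + 0.68497)^2: M 0.0992, M+2 0.4316, M+4 0.4692 → M+4 is the base peak.
P(M+4) = C(2,2) × 0.31503^0 × 0.68497^2 = 1 × 1.0000 × 0.4691839 = 0.469184 (base)
P(M+2) = C(2,1) × 0.31503^1 × 0.68497^1 = 2 × 0.31503 × 0.68497 = 0.431572
Relative intensity = 0.431572 / 0.469184 × 100 = 91.98

91.98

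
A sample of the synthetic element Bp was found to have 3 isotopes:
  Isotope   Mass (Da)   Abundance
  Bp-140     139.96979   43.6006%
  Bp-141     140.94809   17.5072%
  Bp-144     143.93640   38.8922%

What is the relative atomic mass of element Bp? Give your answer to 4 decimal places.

Weight each isotope mass by its fractional abundance: 0.436006 × 139.96979 + 0.175072 × 140.94809 + 0.388922 × 143.93640
= 61.027668 + 24.676064 + 55.980033 = 141.683765 Da

141.6838 Da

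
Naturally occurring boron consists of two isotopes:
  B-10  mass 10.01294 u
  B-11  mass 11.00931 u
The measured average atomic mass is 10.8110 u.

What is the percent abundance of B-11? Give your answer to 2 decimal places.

With x = fraction of B-10 (so B-11 is 1 − x):
10.01294·x + 11.00931·(1 − x) = 10.8110
(10.01294 − 11.00931)·x = 10.8110 − 11.00931
x = -0.19831 / -0.99637 = 0.19903 → 19.90% B-10, 80.10% B-11.

80.10%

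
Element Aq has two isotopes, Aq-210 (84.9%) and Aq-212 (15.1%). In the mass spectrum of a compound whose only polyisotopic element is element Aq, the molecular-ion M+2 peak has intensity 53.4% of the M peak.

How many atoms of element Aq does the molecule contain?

The M+2/M ratio from n Aq atoms is n · q/p = n · 0.151/0.849.
n = 0.534 × 0.849/0.151 = 3.00 ≈ 3

3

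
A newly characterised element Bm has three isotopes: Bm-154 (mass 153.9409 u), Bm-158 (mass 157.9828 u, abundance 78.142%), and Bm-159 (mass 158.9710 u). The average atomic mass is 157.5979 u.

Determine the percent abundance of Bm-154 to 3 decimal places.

The remaining 21.858% is split between Bm-154 (fraction x) and Bm-159 (fraction 0.21858 − x).
Substituting: 153.9409x + 158.9710(0.21858 − x) = 34.146980424
(153.9409 − 158.9710)x = -0.600900756  ⇒  x = 0.11946, y = 0.09912
Bm-154: 11.946%, Bm-159: 9.912%.

11.946%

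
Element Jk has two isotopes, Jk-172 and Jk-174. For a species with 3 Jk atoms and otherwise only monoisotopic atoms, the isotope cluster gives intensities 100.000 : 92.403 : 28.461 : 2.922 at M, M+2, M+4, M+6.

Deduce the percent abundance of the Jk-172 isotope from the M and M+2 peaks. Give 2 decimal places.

76.45%

Let p = fractional abundance of Jk-172. I(M+2)/I(M) = [C(3,1)·p^2·(1−p)] / p^3 = 3·(1−p)/p = 92.403/100.000 = 0.9240
(1−p)/p = 0.9240/3 = 0.3080  ⇒  p = 1/(1 + 0.3080) = 0.7645
Jk-172: 76.45%, Jk-174: 23.55%.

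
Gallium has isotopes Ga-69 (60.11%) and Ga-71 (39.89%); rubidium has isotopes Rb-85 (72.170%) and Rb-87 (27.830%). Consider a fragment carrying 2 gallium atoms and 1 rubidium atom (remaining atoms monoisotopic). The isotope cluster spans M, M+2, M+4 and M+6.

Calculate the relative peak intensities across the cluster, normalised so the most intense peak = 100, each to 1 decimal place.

Gallium pattern (n=2): 0.36132121 : 0.47955758 : 0.15912121
Rubidium pattern (n=1): 0.7217 : 0.2783
Convolve the two distributions (both contribute in 2-u steps):
  M: 0.36132121×0.7217 = 0.260766
  M+2: 0.36132121×0.2783 + 0.47955758×0.7217 = 0.446652
  M+4: 0.47955758×0.2783 + 0.15912121×0.7217 = 0.248299
  M+6: 0.15912121×0.2783 = 0.044283
Scale to base peak (0.446652) = 100: 58.4 : 100.0 : 55.6 : 9.9

58.4 : 100.0 : 55.6 : 9.9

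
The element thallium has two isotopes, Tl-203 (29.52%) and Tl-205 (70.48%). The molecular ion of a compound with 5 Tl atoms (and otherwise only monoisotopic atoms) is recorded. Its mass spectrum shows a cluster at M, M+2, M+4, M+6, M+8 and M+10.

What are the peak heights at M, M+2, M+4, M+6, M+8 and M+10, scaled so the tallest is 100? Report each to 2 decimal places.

Each Tl atom is independently Tl-203 (p = 0.2952) or Tl-205 (q = 0.7048); the cluster is the binomial expansion (p + q)^5.
P(M) = 0.2952^5 = 0.002242
P(M+2) = 5 × 0.2952^4 × 0.7048^1 = 0.026761
P(M+4) = 10 × 0.2952^3 × 0.7048^2 = 0.127785
P(M+6) = 10 × 0.2952^2 × 0.7048^3 = 0.305092
P(M+8) = 5 × 0.2952^1 × 0.7048^4 = 0.364208
P(M+10) = 0.7048^5 = 0.173912
The M+8 peak is largest (0.364208); scaling to 100 gives 0.62 : 7.35 : 35.09 : 83.77 : 100.00 : 47.75.

0.62 : 7.35 : 35.09 : 83.77 : 100.00 : 47.75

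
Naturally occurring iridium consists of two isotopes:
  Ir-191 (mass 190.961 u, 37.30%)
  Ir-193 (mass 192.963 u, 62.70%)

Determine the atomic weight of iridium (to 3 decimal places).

Weight each isotope mass by its fractional abundance: 0.3730 × 190.961 + 0.6270 × 192.963
= 71.2285 + 120.9878 = 192.2163 u

192.216 u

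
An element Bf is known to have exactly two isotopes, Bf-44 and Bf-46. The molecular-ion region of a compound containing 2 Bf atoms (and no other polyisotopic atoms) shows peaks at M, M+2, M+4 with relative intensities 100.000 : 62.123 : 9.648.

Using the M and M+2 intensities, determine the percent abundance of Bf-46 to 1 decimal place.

23.7%

Write p for the Bf-44 fraction. I(M+2)/I(M) = [C(2,1)·p^1·(1−p)] / p^2 = 2·(1−p)/p = 62.123/100.000 = 0.6212
(1−p)/p = 0.6212/2 = 0.3106  ⇒  p = 1/(1 + 0.3106) = 0.7630
Bf-44: 76.3%, Bf-46: 23.7%.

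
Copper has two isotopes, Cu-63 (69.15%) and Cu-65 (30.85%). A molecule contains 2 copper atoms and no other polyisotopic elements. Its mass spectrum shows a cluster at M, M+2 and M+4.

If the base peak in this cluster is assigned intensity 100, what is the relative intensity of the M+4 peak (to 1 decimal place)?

Binomial terms of (0.6915 + 0.3085)^2: M 0.4782, M+2 0.4267, M+4 0.0952 → M is the base peak.
P(M) = C(2,0) × 0.6915^2 × 0.3085^0 = 1 × 0.47817225 × 1.0000 = 0.478172 (base)
P(M+4) = C(2,2) × 0.6915^0 × 0.3085^2 = 1 × 1.0000 × 0.09517225 = 0.095172
Relative intensity = 0.095172 / 0.478172 × 100 = 19.9

19.9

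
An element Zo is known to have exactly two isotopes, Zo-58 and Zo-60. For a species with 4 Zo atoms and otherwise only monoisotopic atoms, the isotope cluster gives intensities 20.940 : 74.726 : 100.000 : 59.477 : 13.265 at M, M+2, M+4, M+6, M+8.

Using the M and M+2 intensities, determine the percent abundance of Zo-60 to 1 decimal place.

47.1%

Write p for the Zo-58 fraction. I(M+2)/I(M) = [C(4,1)·p^3·(1−p)] / p^4 = 4·(1−p)/p = 74.726/20.940 = 3.5686
(1−p)/p = 3.5686/4 = 0.8921  ⇒  p = 1/(1 + 0.8921) = 0.5285
Zo-58: 52.9%, Zo-60: 47.1%.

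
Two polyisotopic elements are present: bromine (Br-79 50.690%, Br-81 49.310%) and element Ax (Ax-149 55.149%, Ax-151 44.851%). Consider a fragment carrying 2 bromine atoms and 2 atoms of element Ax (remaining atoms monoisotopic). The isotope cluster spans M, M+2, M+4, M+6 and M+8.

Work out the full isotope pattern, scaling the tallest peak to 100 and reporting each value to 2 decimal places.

Bromine pattern (n=2): 0.25694761 : 0.49990478 : 0.24314761
Element Ax pattern (n=2): 0.30414122 : 0.49469756 : 0.20116122
Convolve the two distributions (both contribute in 2-u steps):
  M: 0.25694761×0.30414122 = 0.078148
  M+2: 0.25694761×0.49469756 + 0.49990478×0.30414122 = 0.279153
  M+4: 0.25694761×0.20116122 + 0.49990478×0.49469756 + 0.24314761×0.30414122 = 0.372941
  M+6: 0.49990478×0.20116122 + 0.24314761×0.49469756 = 0.220846
  M+8: 0.24314761×0.20116122 = 0.048912
Scale to base peak (0.372941) = 100: 20.95 : 74.85 : 100.00 : 59.22 : 13.12

20.95 : 74.85 : 100.00 : 59.22 : 13.12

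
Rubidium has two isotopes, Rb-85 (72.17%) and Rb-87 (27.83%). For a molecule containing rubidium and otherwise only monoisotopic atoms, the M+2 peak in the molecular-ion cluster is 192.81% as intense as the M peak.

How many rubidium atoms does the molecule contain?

With n Rb atoms, P(M+2)/P(M) = C(n,1)·p^(n−1)q / p^n = n·q/p = n · 0.2783/0.7217.
n = 1.9281 × 0.7217/0.2783 = 5.00 ≈ 5

5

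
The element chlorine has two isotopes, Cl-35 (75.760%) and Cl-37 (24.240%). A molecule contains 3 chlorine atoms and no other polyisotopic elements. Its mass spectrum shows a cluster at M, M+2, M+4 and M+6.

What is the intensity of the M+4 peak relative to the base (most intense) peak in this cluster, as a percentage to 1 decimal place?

Term probabilities: M 0.4348, M+2 0.4174, M+4 0.1335, M+6 0.0142. Base peak = M.
P(M) = C(3,0) × 0.75760^3 × 0.24240^0 = 1 × 0.4348304 × 1.0000 = 0.434830 (base)
P(M+4) = C(3,2) × 0.75760^1 × 0.24240^2 = 3 × 0.7576 × 0.05875776 = 0.133545
Relative intensity = 0.133545 / 0.434830 × 100 = 30.7

30.7%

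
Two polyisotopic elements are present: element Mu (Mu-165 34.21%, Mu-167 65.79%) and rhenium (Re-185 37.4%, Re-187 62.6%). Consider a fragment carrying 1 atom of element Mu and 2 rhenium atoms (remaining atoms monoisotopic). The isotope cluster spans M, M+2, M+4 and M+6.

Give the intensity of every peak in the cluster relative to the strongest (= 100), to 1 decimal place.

10.8 : 57.0 : 100.0 : 58.3

Element Mu pattern (n=1): 0.3421 : 0.6579
Rhenium pattern (n=2): 0.139876 : 0.468248 : 0.391876
Convolve the two distributions (both contribute in 2-u steps):
  M: 0.3421×0.139876 = 0.047852
  M+2: 0.3421×0.468248 + 0.6579×0.139876 = 0.252212
  M+4: 0.3421×0.391876 + 0.6579×0.468248 = 0.442121
  M+6: 0.6579×0.391876 = 0.257815
Scale to base peak (0.442121) = 100: 10.8 : 57.0 : 100.0 : 58.3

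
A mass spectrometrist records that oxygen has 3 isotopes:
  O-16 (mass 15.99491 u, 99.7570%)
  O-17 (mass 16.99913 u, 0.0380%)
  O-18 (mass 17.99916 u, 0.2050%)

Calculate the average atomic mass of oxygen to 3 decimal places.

Ar = Σ fᵢ·mᵢ = 0.997570 × 15.99491 + 0.000380 × 16.99913 + 0.002050 × 17.99916
= 15.956042 + 0.006460 + 0.036898 = 15.999400 u

15.999 u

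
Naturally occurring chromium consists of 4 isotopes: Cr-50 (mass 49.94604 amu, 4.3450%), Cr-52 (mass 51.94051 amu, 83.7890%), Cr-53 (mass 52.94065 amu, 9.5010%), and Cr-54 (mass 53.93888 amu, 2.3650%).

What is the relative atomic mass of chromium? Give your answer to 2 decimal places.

52.00 amu

Average mass = Σ (abundance × isotope mass) = 0.043450 × 49.94604 + 0.837890 × 51.94051 + 0.095010 × 52.94065 + 0.023650 × 53.93888
= 2.170155 + 43.520434 + 5.029891 + 1.275655 = 51.996135 amu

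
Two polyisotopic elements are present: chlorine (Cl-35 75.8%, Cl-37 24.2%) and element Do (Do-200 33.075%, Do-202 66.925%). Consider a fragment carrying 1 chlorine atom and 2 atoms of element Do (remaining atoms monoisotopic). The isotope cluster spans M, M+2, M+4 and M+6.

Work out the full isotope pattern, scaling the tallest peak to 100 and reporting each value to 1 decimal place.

18.6 : 81.1 : 100.0 : 24.3

Chlorine pattern (n=1): 0.7580 : 0.2420
Element Do pattern (n=2): 0.10939556 : 0.44270888 : 0.44789556
Convolve the two distributions (both contribute in 2-u steps):
  M: 0.7580×0.10939556 = 0.082922
  M+2: 0.7580×0.44270888 + 0.2420×0.10939556 = 0.362047
  M+4: 0.7580×0.44789556 + 0.2420×0.44270888 = 0.446640
  M+6: 0.2420×0.44789556 = 0.108391
Scale to base peak (0.446640) = 100: 18.6 : 81.1 : 100.0 : 24.3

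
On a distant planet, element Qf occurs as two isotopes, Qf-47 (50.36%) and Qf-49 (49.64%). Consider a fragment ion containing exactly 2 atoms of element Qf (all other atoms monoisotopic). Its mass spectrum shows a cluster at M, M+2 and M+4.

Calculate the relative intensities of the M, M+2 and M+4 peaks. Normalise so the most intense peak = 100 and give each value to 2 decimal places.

50.73 : 100.00 : 49.29

The 2 Qf atoms are independent, so intensities follow the terms of (0.5036 + 0.4964)^2.
P(M) = 0.5036^2 = 0.253613
P(M+2) = 2 × 0.5036^1 × 0.4964^1 = 0.499974
P(M+4) = 0.4964^2 = 0.246413
The M+2 peak is largest (0.499974); scaling to 100 gives 50.73 : 100.00 : 49.29.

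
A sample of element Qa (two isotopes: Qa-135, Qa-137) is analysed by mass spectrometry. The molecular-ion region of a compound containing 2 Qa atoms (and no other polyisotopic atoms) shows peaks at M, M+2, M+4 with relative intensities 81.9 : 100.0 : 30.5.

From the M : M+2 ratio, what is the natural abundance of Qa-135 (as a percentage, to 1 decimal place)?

62.1%

Write p for the Qa-135 fraction. I(M+2)/I(M) = [C(2,1)·p^1·(1−p)] / p^2 = 2·(1−p)/p = 100.0/81.9 = 1.2210
(1−p)/p = 1.2210/2 = 0.6105  ⇒  p = 1/(1 + 0.6105) = 0.6209
Qa-135: 62.1%, Qa-137: 37.9%.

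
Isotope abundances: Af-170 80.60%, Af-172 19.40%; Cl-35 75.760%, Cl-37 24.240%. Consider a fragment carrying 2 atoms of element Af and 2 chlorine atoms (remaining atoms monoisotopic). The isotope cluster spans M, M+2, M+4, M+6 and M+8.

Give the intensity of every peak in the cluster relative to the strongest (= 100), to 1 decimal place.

Element Af pattern (n=2): 0.649636 : 0.312728 : 0.037636
Chlorine pattern (n=2): 0.57395776 : 0.36728448 : 0.05875776
Convolve the two distributions (both contribute in 2-u steps):
  M: 0.649636×0.57395776 = 0.372864
  M+2: 0.649636×0.36728448 + 0.312728×0.57395776 = 0.418094
  M+4: 0.649636×0.05875776 + 0.312728×0.36728448 + 0.037636×0.57395776 = 0.174633
  M+6: 0.312728×0.05875776 + 0.037636×0.36728448 = 0.032198
  M+8: 0.037636×0.05875776 = 0.002211
Scale to base peak (0.418094) = 100: 89.2 : 100.0 : 41.8 : 7.7 : 0.5

89.2 : 100.0 : 41.8 : 7.7 : 0.5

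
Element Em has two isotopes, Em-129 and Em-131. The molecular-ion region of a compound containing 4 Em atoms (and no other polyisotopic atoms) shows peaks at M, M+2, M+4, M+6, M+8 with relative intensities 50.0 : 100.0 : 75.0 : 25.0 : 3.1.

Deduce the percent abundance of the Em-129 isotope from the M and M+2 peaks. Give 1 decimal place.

66.7%

If p is the fraction of Em that is Em-129, then I(M+2)/I(M) = [C(4,1)·p^3·(1−p)] / p^4 = 4·(1−p)/p = 100.0/50.0 = 2.0000
(1−p)/p = 2.0000/4 = 0.5000  ⇒  p = 1/(1 + 0.5000) = 0.6667
Em-129: 66.7%, Em-131: 33.3%.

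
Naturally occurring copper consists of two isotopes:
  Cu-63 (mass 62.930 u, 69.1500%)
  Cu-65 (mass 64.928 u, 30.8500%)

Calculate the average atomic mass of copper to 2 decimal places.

63.55 u

The abundance-weighted mean is 0.691500 × 62.930 + 0.308500 × 64.928
= 43.5161 + 20.0303 = 63.5464 u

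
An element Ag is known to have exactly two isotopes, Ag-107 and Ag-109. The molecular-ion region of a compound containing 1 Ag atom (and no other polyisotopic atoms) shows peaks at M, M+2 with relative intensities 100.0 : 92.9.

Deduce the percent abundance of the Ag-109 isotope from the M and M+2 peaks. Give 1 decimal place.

Let p = fractional abundance of Ag-107. I(M+2)/I(M) = [C(1,1)·p^0·(1−p)] / p^1 = 1·(1−p)/p = 92.9/100.0 = 0.9290
(1−p)/p = 0.9290/1 = 0.9290  ⇒  p = 1/(1 + 0.9290) = 0.5184
Ag-107: 51.8%, Ag-109: 48.2%.

48.2%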